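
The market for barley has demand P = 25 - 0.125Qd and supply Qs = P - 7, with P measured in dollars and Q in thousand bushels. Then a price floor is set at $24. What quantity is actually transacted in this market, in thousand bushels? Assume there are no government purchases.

Rearranging demand gives Qd = 200 - 8P. Without the control the market clears where 200 - 8P = P - 7, i.e. P* = 23 and Q* = 16.
The floor of 24 is above the equilibrium price 23, so it binds.
At P = 24: Qd = 200 - 8·24 = 8 and Qs = 24 - 7 = 17.
The quantity actually transacted is the short side, demand: 8.

8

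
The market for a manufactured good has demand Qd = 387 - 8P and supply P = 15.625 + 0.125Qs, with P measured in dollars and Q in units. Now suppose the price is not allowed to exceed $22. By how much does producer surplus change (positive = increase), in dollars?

-910

Rearranging supply gives Qs = 8P - 125. Equilibrium: 387 - 8P = 8P - 125, so 512 = 16P and P* = 32, Q* = 131.
Because the ceiling (22) lies below the market-clearing price, it is binding.
At P = 22: Qd = 387 - 8·22 = 211 and Qs = 8·22 - 125 = 51.
Producer surplus without the control is ½ · (32 - 15.625) · 131 = 1072.5625.
With the ceiling, producers sell 51 units at 22, so PS = ½ · (22 - 15.625) · 51 = 162.5625.
Change in producer surplus = 162.5625 - 1072.5625 = -910.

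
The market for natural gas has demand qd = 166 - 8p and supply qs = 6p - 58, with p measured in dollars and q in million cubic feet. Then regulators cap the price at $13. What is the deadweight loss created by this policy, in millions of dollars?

47.25

In a free market, 166 - 8p = 6p - 58 gives the equilibrium p* = 16, q* = 38.
Because the ceiling (13) lies below the market-clearing price, it is binding.
At p = 13: qd = 166 - 8·13 = 62 and qs = 6·13 - 58 = 20.
Quantity traded falls to 20. At q = 20 the demand price is (166 - 20)/8 = 18.25 and the supply price is (58 + 20)/6 = 13.
Deadweight loss = ½ · (18.25 - 13) · (38 - 20) = ½ · 5.25 · 18 = 47.25.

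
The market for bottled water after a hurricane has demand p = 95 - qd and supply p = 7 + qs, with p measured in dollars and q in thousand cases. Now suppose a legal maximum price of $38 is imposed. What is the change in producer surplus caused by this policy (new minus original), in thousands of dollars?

-487.5

Rearranging demand gives qd = 95 - p; rearranging supply gives qs = p - 7. Without the control the market clears where 95 - p = p - 7, i.e. p* = 51 and q* = 44.
Because the ceiling (38) lies below the market-clearing price, it is binding.
At p = 38: qd = 95 - 38 = 57 and qs = 38 - 7 = 31.
Producer surplus without the control is ½ · (51 - 7) · 44 = 968.
With the ceiling, producers sell 31 units at 38, so PS = ½ · (38 - 7) · 31 = 480.5.
Change in producer surplus = 480.5 - 968 = -487.5.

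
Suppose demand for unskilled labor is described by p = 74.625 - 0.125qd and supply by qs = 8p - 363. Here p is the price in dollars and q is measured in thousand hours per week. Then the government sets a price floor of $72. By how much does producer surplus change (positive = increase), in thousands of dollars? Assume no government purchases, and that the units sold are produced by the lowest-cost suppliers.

-324

Rearranging demand gives qd = 597 - 8p. Equilibrium: 597 - 8p = 8p - 363, so 960 = 16p and p* = 60, q* = 117.
Because the floor (72) lies above the market-clearing price, it is binding.
At p = 72: qd = 597 - 8·72 = 21 and qs = 8·72 - 363 = 213.
Producer surplus without the control is ½ · (60 - 45.375) · 117 = 855.5625.
With the floor, 21 units are sold at 72. The supply price at q = 21 is 48, so PS = ½ · [(72 - 45.375) + (72 - 48)] · 21 = 531.5625.
Change in producer surplus = 531.5625 - 855.5625 = -324.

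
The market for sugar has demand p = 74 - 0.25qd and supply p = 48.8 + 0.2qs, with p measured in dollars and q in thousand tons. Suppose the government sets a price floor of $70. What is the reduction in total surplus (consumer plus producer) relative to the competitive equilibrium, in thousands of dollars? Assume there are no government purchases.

Rearranging demand gives qd = 296 - 4p; rearranging supply gives qs = 5p - 244. Without the control the market clears where 296 - 4p = 5p - 244, i.e. p* = 60 and q* = 56.
Since 70 > 60, the floor is binding.
At p = 70: qd = 296 - 4·70 = 16 and qs = 5·70 - 244 = 106.
Quantity traded falls to 16. At q = 16 the demand price is (296 - 16)/4 = 70 and the supply price is (244 + 16)/5 = 52.
Deadweight loss = ½ · (70 - 52) · (56 - 16) = ½ · 18 · 40 = 360.

360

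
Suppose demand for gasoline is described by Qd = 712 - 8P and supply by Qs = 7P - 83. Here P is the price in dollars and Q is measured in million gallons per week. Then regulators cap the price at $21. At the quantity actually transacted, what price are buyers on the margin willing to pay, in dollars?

Without the control the market clears where 712 - 8P = 7P - 83, i.e. P* = 53 and Q* = 288.
The ceiling of 21 is below the equilibrium price 53, so it binds.
At P = 21: Qd = 712 - 8·21 = 544 and Qs = 7·21 - 83 = 64.
Only 64 units reach the market. On the demand curve, the marginal buyer's willingness to pay at Q = 64 is (712 - 64)/8 = 81.

81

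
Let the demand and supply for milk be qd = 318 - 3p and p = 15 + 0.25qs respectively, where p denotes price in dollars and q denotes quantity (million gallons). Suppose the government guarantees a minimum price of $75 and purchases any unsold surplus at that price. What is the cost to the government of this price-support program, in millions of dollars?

Rearranging supply gives qs = 4p - 60. Equilibrium: 318 - 3p = 4p - 60, so 378 = 7p and p* = 54, q* = 156.
Because the floor (75) lies above the market-clearing price, it is binding.
At p = 75: qd = 318 - 3·75 = 93 and qs = 4·75 - 60 = 240.
Surplus = qs - qd = 147.
Government expenditure = surplus × support price = 147 × 75 = 11025.

11025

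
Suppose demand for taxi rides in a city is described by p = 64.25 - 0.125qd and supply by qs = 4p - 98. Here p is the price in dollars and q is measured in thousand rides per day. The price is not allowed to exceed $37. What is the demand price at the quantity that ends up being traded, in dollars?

58

Rearranging demand gives qd = 514 - 8p. In a free market, 514 - 8p = 4p - 98 gives the equilibrium p* = 51, q* = 106.
Because the ceiling (37) lies below the market-clearing price, it is binding.
At p = 37: qd = 514 - 8·37 = 218 and qs = 4·37 - 98 = 50.
Only 50 units reach the market. On the demand curve, the marginal buyer's willingness to pay at q = 50 is (514 - 50)/8 = 58.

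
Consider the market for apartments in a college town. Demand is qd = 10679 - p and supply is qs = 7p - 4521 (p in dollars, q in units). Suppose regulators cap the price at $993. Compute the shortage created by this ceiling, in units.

Setting quantity demanded equal to quantity supplied, 10679 - p = 7p - 4521, gives p* = 1900 and q* = 8779.
The ceiling of 993 is below the equilibrium price 1900, so it binds.
At p = 993: qd = 10679 - 993 = 9686 and qs = 7·993 - 4521 = 2430.
Shortage = qd - qs = 9686 - 2430 = 7256.

7256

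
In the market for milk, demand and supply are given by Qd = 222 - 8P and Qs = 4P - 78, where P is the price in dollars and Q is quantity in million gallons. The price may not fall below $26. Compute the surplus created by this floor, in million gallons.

Without the control the market clears where 222 - 8P = 4P - 78, i.e. P* = 25 and Q* = 22.
Because the floor (26) lies above the market-clearing price, it is binding.
At P = 26: Qd = 222 - 8·26 = 14 and Qs = 4·26 - 78 = 26.
Surplus = Qs - Qd = 26 - 14 = 12.

12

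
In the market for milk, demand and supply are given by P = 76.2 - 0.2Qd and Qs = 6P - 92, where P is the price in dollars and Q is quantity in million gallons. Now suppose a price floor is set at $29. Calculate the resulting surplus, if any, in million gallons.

Rearranging demand gives Qd = 381 - 5P. Setting quantity demanded equal to quantity supplied, 381 - 5P = 6P - 92, gives P* = 43 and Q* = 166.
The floor of 29 is below the equilibrium price 43, so it is not binding; the market clears at P* = 43, Q* = 166.
Since the control does not bind, there is no surplus.

0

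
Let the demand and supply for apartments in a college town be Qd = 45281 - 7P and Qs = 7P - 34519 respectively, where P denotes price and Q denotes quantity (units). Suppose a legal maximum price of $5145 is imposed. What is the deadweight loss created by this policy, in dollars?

2156175

Without the control the market clears where 45281 - 7P = 7P - 34519, i.e. P* = 5700 and Q* = 5381.
The ceiling of 5145 is below the equilibrium price 5700, so it binds.
At P = 5145: Qd = 45281 - 7·5145 = 9266 and Qs = 7·5145 - 34519 = 1496.
Quantity traded falls to 1496. At Q = 1496 the demand price is (45281 - 1496)/7 = 6255 and the supply price is (34519 + 1496)/7 = 5145.
Deadweight loss = ½ · (6255 - 5145) · (5381 - 1496) = ½ · 1110 · 3885 = 2156175.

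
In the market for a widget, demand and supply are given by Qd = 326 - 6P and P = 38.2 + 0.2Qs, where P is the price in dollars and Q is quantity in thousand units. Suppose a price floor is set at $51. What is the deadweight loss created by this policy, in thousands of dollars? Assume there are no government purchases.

105.6

Rearranging supply gives Qs = 5P - 191. Equilibrium: 326 - 6P = 5P - 191, so 517 = 11P and P* = 47, Q* = 44.
The floor of 51 is above the equilibrium price 47, so it binds.
At P = 51: Qd = 326 - 6·51 = 20 and Qs = 5·51 - 191 = 64.
Quantity traded falls to 20. At Q = 20 the demand price is (326 - 20)/6 = 51 and the supply price is (191 + 20)/5 = 42.2.
Deadweight loss = ½ · (51 - 42.2) · (44 - 20) = ½ · 8.8 · 24 = 105.6.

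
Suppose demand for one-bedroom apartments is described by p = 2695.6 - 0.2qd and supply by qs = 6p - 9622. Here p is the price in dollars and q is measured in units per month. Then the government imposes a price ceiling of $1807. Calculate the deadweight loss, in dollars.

Rearranging demand gives qd = 13478 - 5p. Equilibrium: 13478 - 5p = 6p - 9622, so 23100 = 11p and p* = 2100, q* = 2978.
Because the ceiling (1807) lies below the market-clearing price, it is binding.
At p = 1807: qd = 13478 - 5·1807 = 4443 and qs = 6·1807 - 9622 = 1220.
Quantity traded falls to 1220. At q = 1220 the demand price is (13478 - 1220)/5 = 2451.6 and the supply price is (9622 + 1220)/6 = 1807.
Deadweight loss = ½ · (2451.6 - 1807) · (2978 - 1220) = ½ · 644.6 · 1758 = 566603.4.

566603.4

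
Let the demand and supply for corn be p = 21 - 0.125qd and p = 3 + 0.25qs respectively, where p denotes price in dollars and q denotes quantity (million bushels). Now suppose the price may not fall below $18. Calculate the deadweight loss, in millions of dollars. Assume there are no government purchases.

108

Rearranging demand gives qd = 168 - 8p; rearranging supply gives qs = 4p - 12. In a free market, 168 - 8p = 4p - 12 gives the equilibrium p* = 15, q* = 48.
Because the floor (18) lies above the market-clearing price, it is binding.
At p = 18: qd = 168 - 8·18 = 24 and qs = 4·18 - 12 = 60.
Quantity traded falls to 24. At q = 24 the demand price is (168 - 24)/8 = 18 and the supply price is (12 + 24)/4 = 9.
Deadweight loss = ½ · (18 - 9) · (48 - 24) = ½ · 9 · 24 = 108.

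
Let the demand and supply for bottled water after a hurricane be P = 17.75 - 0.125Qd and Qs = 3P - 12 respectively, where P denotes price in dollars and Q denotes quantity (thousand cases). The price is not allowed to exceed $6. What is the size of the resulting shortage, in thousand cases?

Rearranging demand gives Qd = 142 - 8P. Without the control the market clears where 142 - 8P = 3P - 12, i.e. P* = 14 and Q* = 30.
Because the ceiling (6) lies below the market-clearing price, it is binding.
At P = 6: Qd = 142 - 8·6 = 94 and Qs = 3·6 - 12 = 6.
Shortage = Qd - Qs = 94 - 6 = 88.

88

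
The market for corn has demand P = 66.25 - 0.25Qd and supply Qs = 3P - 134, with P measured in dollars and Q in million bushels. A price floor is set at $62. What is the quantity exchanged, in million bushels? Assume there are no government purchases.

Rearranging demand gives Qd = 265 - 4P. Setting quantity demanded equal to quantity supplied, 265 - 4P = 3P - 134, gives P* = 57 and Q* = 37.
Because the floor (62) lies above the market-clearing price, it is binding.
At P = 62: Qd = 265 - 4·62 = 17 and Qs = 3·62 - 134 = 52.
The quantity actually transacted is the short side, demand: 17.

17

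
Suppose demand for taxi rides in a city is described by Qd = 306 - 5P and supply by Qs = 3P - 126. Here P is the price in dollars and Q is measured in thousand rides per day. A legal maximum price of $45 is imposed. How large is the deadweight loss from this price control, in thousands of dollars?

194.4

Equilibrium: 306 - 5P = 3P - 126, so 432 = 8P and P* = 54, Q* = 36.
Because the ceiling (45) lies below the market-clearing price, it is binding.
At P = 45: Qd = 306 - 5·45 = 81 and Qs = 3·45 - 126 = 9.
Quantity traded falls to 9. At Q = 9 the demand price is (306 - 9)/5 = 59.4 and the supply price is (126 + 9)/3 = 45.
Deadweight loss = ½ · (59.4 - 45) · (36 - 9) = ½ · 14.4 · 27 = 194.4.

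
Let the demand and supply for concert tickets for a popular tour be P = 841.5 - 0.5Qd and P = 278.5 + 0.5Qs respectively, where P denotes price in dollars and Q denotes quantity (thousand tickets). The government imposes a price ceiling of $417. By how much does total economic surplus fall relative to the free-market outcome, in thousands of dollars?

40898

Rearranging demand gives Qd = 1683 - 2P; rearranging supply gives Qs = 2P - 557. In a free market, 1683 - 2P = 2P - 557 gives the equilibrium P* = 560, Q* = 563.
Because the ceiling (417) lies below the market-clearing price, it is binding.
At P = 417: Qd = 1683 - 2·417 = 849 and Qs = 2·417 - 557 = 277.
Quantity traded falls to 277. At Q = 277 the demand price is (1683 - 277)/2 = 703 and the supply price is (557 + 277)/2 = 417.
Deadweight loss = ½ · (703 - 417) · (563 - 277) = ½ · 286 · 286 = 40898.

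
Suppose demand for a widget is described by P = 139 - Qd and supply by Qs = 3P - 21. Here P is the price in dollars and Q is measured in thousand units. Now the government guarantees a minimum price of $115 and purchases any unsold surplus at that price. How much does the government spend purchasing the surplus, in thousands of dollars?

34500

Rearranging demand gives Qd = 139 - P. In a free market, 139 - P = 3P - 21 gives the equilibrium P* = 40, Q* = 99.
The floor of 115 is above the equilibrium price 40, so it binds.
At P = 115: Qd = 139 - 115 = 24 and Qs = 3·115 - 21 = 324.
Surplus = Qs - Qd = 300.
Government expenditure = surplus × support price = 300 × 115 = 34500.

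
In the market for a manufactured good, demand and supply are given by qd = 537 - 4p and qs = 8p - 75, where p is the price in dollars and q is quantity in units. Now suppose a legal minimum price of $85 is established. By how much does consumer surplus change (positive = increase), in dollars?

-9010

Without the control the market clears where 537 - 4p = 8p - 75, i.e. p* = 51 and q* = 333.
Since 85 > 51, the floor is binding.
At p = 85: qd = 537 - 4·85 = 197 and qs = 8·85 - 75 = 605.
Consumer surplus without the control is ½ · (134.25 - 51) · 333 = 13861.125.
With the floor, consumers buy 197 units at 85, so CS = ½ · (134.25 - 85) · 197 = 4851.125.
Change in consumer surplus = 4851.125 - 13861.125 = -9010.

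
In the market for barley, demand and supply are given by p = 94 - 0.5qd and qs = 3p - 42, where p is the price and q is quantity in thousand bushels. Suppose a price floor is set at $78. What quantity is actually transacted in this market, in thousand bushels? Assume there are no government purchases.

32

Rearranging demand gives qd = 188 - 2p. In a free market, 188 - 2p = 3p - 42 gives the equilibrium p* = 46, q* = 96.
Because the floor (78) lies above the market-clearing price, it is binding.
At p = 78: qd = 188 - 2·78 = 32 and qs = 3·78 - 42 = 192.
The quantity actually transacted is the short side, demand: 32.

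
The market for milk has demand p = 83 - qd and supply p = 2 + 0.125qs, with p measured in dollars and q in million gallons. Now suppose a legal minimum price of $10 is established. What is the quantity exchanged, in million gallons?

72

Rearranging demand gives qd = 83 - p; rearranging supply gives qs = 8p - 16. Equilibrium: 83 - p = 8p - 16, so 99 = 9p and p* = 11, q* = 72.
The floor of 10 is below the equilibrium price 11, so it is not binding; the market clears at p* = 11, q* = 72.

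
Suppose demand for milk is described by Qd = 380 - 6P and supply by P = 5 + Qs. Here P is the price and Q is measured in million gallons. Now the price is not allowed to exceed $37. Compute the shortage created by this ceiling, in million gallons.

126

Rearranging supply gives Qs = P - 5. In a free market, 380 - 6P = P - 5 gives the equilibrium P* = 55, Q* = 50.
The ceiling of 37 is below the equilibrium price 55, so it binds.
At P = 37: Qd = 380 - 6·37 = 158 and Qs = 37 - 5 = 32.
Shortage = Qd - Qs = 158 - 32 = 126.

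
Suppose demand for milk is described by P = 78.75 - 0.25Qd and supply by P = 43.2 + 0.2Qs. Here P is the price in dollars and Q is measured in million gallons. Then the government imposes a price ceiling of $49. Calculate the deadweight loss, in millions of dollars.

Rearranging demand gives Qd = 315 - 4P; rearranging supply gives Qs = 5P - 216. Equilibrium: 315 - 4P = 5P - 216, so 531 = 9P and P* = 59, Q* = 79.
Since 49 < 59, the ceiling is binding.
At P = 49: Qd = 315 - 4·49 = 119 and Qs = 5·49 - 216 = 29.
Quantity traded falls to 29. At Q = 29 the demand price is (315 - 29)/4 = 71.5 and the supply price is (216 + 29)/5 = 49.
Deadweight loss = ½ · (71.5 - 49) · (79 - 29) = ½ · 22.5 · 50 = 562.5.

562.5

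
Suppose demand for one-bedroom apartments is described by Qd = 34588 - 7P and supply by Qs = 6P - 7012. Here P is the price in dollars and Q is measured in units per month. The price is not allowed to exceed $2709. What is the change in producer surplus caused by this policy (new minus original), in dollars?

-5261065

Setting quantity demanded equal to quantity supplied, 34588 - 7P = 6P - 7012, gives P* = 3200 and Q* = 12188.
The ceiling of 2709 is below the equilibrium price 3200, so it binds.
At P = 2709: Qd = 34588 - 7·2709 = 15625 and Qs = 6·2709 - 7012 = 9242.
Producer surplus without the control is ½ · (3200 - 3506/3) · 12188 = 37136836/3.
With the ceiling, producers sell 9242 units at 2709, so PS = ½ · (2709 - 3506/3) · 9242 = 21353641/3.
Change in producer surplus = 21353641/3 - 37136836/3 = -5261065.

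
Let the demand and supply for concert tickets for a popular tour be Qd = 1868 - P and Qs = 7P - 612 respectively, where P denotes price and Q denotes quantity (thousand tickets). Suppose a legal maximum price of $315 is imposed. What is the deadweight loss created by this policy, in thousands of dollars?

In a free market, 1868 - P = 7P - 612 gives the equilibrium P* = 310, Q* = 1558.
Since 315 is above P* = 310, the ceiling does not bind and the free-market outcome prevails.
Since the control does not bind, no trades are prevented and deadweight loss is zero.

0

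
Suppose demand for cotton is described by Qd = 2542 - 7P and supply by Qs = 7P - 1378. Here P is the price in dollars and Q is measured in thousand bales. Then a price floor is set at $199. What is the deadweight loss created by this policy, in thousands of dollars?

Equilibrium: 2542 - 7P = 7P - 1378, so 3920 = 14P and P* = 280, Q* = 582.
Since 199 is below P* = 280, the floor does not bind and the free-market outcome prevails.
Since the control does not bind, no trades are prevented and deadweight loss is zero.

0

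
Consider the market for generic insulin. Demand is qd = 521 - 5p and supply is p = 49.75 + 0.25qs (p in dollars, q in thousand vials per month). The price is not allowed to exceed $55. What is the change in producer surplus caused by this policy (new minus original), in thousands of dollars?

-1775

Rearranging supply gives qs = 4p - 199. Equilibrium: 521 - 5p = 4p - 199, so 720 = 9p and p* = 80, q* = 121.
Because the ceiling (55) lies below the market-clearing price, it is binding.
At p = 55: qd = 521 - 5·55 = 246 and qs = 4·55 - 199 = 21.
Producer surplus without the control is ½ · (80 - 49.75) · 121 = 1830.125.
With the ceiling, producers sell 21 units at 55, so PS = ½ · (55 - 49.75) · 21 = 55.125.
Change in producer surplus = 55.125 - 1830.125 = -1775.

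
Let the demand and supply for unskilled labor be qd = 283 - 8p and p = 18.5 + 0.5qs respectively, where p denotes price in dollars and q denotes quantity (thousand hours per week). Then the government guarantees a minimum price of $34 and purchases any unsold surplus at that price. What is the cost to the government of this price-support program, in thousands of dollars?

Rearranging supply gives qs = 2p - 37. Equilibrium: 283 - 8p = 2p - 37, so 320 = 10p and p* = 32, q* = 27.
The floor of 34 is above the equilibrium price 32, so it binds.
At p = 34: qd = 283 - 8·34 = 11 and qs = 2·34 - 37 = 31.
Surplus = qs - qd = 20.
Government expenditure = surplus × support price = 20 × 34 = 680.

680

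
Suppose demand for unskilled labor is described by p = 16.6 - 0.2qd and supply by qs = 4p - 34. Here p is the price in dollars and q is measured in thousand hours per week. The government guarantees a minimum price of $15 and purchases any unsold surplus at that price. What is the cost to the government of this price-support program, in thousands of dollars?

270

Rearranging demand gives qd = 83 - 5p. Equilibrium: 83 - 5p = 4p - 34, so 117 = 9p and p* = 13, q* = 18.
Because the floor (15) lies above the market-clearing price, it is binding.
At p = 15: qd = 83 - 5·15 = 8 and qs = 4·15 - 34 = 26.
Surplus = qs - qd = 18.
Government expenditure = surplus × support price = 18 × 15 = 270.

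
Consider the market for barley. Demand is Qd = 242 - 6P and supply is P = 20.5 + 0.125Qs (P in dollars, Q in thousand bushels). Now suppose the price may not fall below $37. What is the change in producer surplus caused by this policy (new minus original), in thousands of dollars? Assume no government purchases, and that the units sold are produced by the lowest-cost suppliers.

16

Rearranging supply gives Qs = 8P - 164. Equilibrium: 242 - 6P = 8P - 164, so 406 = 14P and P* = 29, Q* = 68.
Because the floor (37) lies above the market-clearing price, it is binding.
At P = 37: Qd = 242 - 6·37 = 20 and Qs = 8·37 - 164 = 132.
Producer surplus without the control is ½ · (29 - 20.5) · 68 = 289.
With the floor, 20 units are sold at 37. The supply price at Q = 20 is 23, so PS = ½ · [(37 - 20.5) + (37 - 23)] · 20 = 305.
Change in producer surplus = 305 - 289 = 16.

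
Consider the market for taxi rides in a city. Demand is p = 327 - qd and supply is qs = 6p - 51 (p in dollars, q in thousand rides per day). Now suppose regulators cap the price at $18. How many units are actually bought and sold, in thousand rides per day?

Rearranging demand gives qd = 327 - p. In a free market, 327 - p = 6p - 51 gives the equilibrium p* = 54, q* = 273.
The ceiling of 18 is below the equilibrium price 54, so it binds.
At p = 18: qd = 327 - 18 = 309 and qs = 6·18 - 51 = 57.
The quantity actually transacted is the short side, supply: 57.

57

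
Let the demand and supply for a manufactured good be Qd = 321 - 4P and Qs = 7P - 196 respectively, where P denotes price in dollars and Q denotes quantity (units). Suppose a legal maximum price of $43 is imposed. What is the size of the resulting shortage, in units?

Equilibrium: 321 - 4P = 7P - 196, so 517 = 11P and P* = 47, Q* = 133.
The ceiling of 43 is below the equilibrium price 47, so it binds.
At P = 43: Qd = 321 - 4·43 = 149 and Qs = 7·43 - 196 = 105.
Shortage = Qd - Qs = 149 - 105 = 44.

44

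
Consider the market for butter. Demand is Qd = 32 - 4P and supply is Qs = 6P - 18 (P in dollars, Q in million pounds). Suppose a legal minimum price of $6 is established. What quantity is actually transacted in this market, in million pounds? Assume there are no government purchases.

8

Equilibrium: 32 - 4P = 6P - 18, so 50 = 10P and P* = 5, Q* = 12.
The floor of 6 is above the equilibrium price 5, so it binds.
At P = 6: Qd = 32 - 4·6 = 8 and Qs = 6·6 - 18 = 18.
The quantity actually transacted is the short side, demand: 8.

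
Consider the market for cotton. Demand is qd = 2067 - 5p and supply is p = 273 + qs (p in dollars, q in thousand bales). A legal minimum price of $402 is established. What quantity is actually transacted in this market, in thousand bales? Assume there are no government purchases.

57

Rearranging supply gives qs = p - 273. Setting quantity demanded equal to quantity supplied, 2067 - 5p = p - 273, gives p* = 390 and q* = 117.
The floor of 402 is above the equilibrium price 390, so it binds.
At p = 402: qd = 2067 - 5·402 = 57 and qs = 402 - 273 = 129.
The quantity actually transacted is the short side, demand: 57.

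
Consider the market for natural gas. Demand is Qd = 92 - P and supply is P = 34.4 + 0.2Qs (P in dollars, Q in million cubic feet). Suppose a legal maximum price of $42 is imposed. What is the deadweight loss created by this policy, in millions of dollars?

60

Rearranging supply gives Qs = 5P - 172. Without the control the market clears where 92 - P = 5P - 172, i.e. P* = 44 and Q* = 48.
The ceiling of 42 is below the equilibrium price 44, so it binds.
At P = 42: Qd = 92 - 42 = 50 and Qs = 5·42 - 172 = 38.
Quantity traded falls to 38. At Q = 38 the demand price is 92 - 38 = 54 and the supply price is (172 + 38)/5 = 42.
Deadweight loss = ½ · (54 - 42) · (48 - 38) = ½ · 12 · 10 = 60.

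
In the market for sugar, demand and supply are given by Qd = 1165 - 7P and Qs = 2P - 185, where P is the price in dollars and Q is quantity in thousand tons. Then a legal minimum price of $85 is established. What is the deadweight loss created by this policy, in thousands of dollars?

Without the control the market clears where 1165 - 7P = 2P - 185, i.e. P* = 150 and Q* = 115.
Since 85 is below P* = 150, the floor does not bind and the free-market outcome prevails.
Since the control does not bind, no trades are prevented and deadweight loss is zero.

0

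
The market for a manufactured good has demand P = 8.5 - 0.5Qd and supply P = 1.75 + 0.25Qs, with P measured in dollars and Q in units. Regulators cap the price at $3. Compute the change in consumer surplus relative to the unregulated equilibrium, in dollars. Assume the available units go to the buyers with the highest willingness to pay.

1

Rearranging demand gives Qd = 17 - 2P; rearranging supply gives Qs = 4P - 7. Without the control the market clears where 17 - 2P = 4P - 7, i.e. P* = 4 and Q* = 9.
Because the ceiling (3) lies below the market-clearing price, it is binding.
At P = 3: Qd = 17 - 2·3 = 11 and Qs = 4·3 - 7 = 5.
Consumer surplus without the control is ½ · (8.5 - 4) · 9 = 20.25.
With the ceiling, 5 units are sold at 3 (assume they go to the highest-value buyers). The demand price at Q = 5 is 6, so CS = ½ · [(8.5 - 3) + (6 - 3)] · 5 = 21.25.
Change in consumer surplus = 21.25 - 20.25 = 1.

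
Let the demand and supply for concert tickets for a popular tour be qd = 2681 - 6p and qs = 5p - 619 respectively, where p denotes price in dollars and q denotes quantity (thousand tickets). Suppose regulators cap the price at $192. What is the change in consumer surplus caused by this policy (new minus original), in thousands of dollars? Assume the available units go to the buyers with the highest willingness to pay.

12528

Equilibrium: 2681 - 6p = 5p - 619, so 3300 = 11p and p* = 300, q* = 881.
The ceiling of 192 is below the equilibrium price 300, so it binds.
At p = 192: qd = 2681 - 6·192 = 1529 and qs = 5·192 - 619 = 341.
Consumer surplus without the control is ½ · (2681/6 - 300) · 881 = 776161/12.
With the ceiling, 341 units are sold at 192 (assume they go to the highest-value buyers). The demand price at q = 341 is 390, so CS = ½ · [(2681/6 - 192) + (390 - 192)] · 341 = 926497/12.
Change in consumer surplus = 926497/12 - 776161/12 = 12528.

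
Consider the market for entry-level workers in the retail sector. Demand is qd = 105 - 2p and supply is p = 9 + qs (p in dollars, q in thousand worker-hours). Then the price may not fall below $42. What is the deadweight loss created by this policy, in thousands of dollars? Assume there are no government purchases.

48

Rearranging supply gives qs = p - 9. In a free market, 105 - 2p = p - 9 gives the equilibrium p* = 38, q* = 29.
Since 42 > 38, the floor is binding.
At p = 42: qd = 105 - 2·42 = 21 and qs = 42 - 9 = 33.
Quantity traded falls to 21. At q = 21 the demand price is (105 - 21)/2 = 42 and the supply price is 9 + 21 = 30.
Deadweight loss = ½ · (42 - 30) · (29 - 21) = ½ · 12 · 8 = 48.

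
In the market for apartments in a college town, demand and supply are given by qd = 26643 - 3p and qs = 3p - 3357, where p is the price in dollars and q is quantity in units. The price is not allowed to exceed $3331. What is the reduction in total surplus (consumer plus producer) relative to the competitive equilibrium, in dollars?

8356683

Equilibrium: 26643 - 3p = 3p - 3357, so 30000 = 6p and p* = 5000, q* = 11643.
Since 3331 < 5000, the ceiling is binding.
At p = 3331: qd = 26643 - 3·3331 = 16650 and qs = 3·3331 - 3357 = 6636.
Quantity traded falls to 6636. At q = 6636 the demand price is (26643 - 6636)/3 = 6669 and the supply price is (3357 + 6636)/3 = 3331.
Deadweight loss = ½ · (6669 - 3331) · (11643 - 6636) = ½ · 3338 · 5007 = 8356683.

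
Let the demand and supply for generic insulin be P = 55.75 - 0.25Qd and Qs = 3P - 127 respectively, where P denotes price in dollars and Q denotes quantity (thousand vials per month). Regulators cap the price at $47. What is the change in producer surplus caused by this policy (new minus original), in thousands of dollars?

Rearranging demand gives Qd = 223 - 4P. Equilibrium: 223 - 4P = 3P - 127, so 350 = 7P and P* = 50, Q* = 23.
The ceiling of 47 is below the equilibrium price 50, so it binds.
At P = 47: Qd = 223 - 4·47 = 35 and Qs = 3·47 - 127 = 14.
Producer surplus without the control is ½ · (50 - 127/3) · 23 = 529/6.
With the ceiling, producers sell 14 units at 47, so PS = ½ · (47 - 127/3) · 14 = 98/3.
Change in producer surplus = 98/3 - 529/6 = -55.5.

-55.5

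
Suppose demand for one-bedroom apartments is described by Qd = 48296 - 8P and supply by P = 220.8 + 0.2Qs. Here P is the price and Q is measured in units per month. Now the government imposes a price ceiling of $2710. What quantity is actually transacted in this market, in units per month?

12446

Rearranging supply gives Qs = 5P - 1104. Setting quantity demanded equal to quantity supplied, 48296 - 8P = 5P - 1104, gives P* = 3800 and Q* = 17896.
The ceiling of 2710 is below the equilibrium price 3800, so it binds.
At P = 2710: Qd = 48296 - 8·2710 = 26616 and Qs = 5·2710 - 1104 = 12446.
The quantity actually transacted is the short side, supply: 12446.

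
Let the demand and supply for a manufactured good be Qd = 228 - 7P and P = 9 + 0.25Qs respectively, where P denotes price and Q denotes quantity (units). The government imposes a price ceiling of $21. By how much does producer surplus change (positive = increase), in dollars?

-162

Rearranging supply gives Qs = 4P - 36. In a free market, 228 - 7P = 4P - 36 gives the equilibrium P* = 24, Q* = 60.
Since 21 < 24, the ceiling is binding.
At P = 21: Qd = 228 - 7·21 = 81 and Qs = 4·21 - 36 = 48.
Producer surplus without the control is ½ · (24 - 9) · 60 = 450.
With the ceiling, producers sell 48 units at 21, so PS = ½ · (21 - 9) · 48 = 288.
Change in producer surplus = 288 - 450 = -162.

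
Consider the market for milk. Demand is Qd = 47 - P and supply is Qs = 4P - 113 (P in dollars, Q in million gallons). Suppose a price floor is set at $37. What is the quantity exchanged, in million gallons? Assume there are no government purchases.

Without the control the market clears where 47 - P = 4P - 113, i.e. P* = 32 and Q* = 15.
Since 37 > 32, the floor is binding.
At P = 37: Qd = 47 - 37 = 10 and Qs = 4·37 - 113 = 35.
The quantity actually transacted is the short side, demand: 10.

10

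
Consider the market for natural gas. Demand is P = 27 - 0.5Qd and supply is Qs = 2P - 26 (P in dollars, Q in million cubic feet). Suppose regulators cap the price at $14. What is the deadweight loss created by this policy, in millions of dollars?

Rearranging demand gives Qd = 54 - 2P. Setting quantity demanded equal to quantity supplied, 54 - 2P = 2P - 26, gives P* = 20 and Q* = 14.
The ceiling of 14 is below the equilibrium price 20, so it binds.
At P = 14: Qd = 54 - 2·14 = 26 and Qs = 2·14 - 26 = 2.
Quantity traded falls to 2. At Q = 2 the demand price is (54 - 2)/2 = 26 and the supply price is (26 + 2)/2 = 14.
Deadweight loss = ½ · (26 - 14) · (14 - 2) = ½ · 12 · 12 = 72.

72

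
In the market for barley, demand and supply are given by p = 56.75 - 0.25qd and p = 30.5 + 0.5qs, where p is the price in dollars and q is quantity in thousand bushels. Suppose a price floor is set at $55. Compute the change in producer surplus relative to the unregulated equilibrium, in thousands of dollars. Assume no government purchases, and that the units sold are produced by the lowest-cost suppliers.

Rearranging demand gives qd = 227 - 4p; rearranging supply gives qs = 2p - 61. Setting quantity demanded equal to quantity supplied, 227 - 4p = 2p - 61, gives p* = 48 and q* = 35.
The floor of 55 is above the equilibrium price 48, so it binds.
At p = 55: qd = 227 - 4·55 = 7 and qs = 2·55 - 61 = 49.
Producer surplus without the control is ½ · (48 - 30.5) · 35 = 306.25.
With the floor, 7 units are sold at 55. The supply price at q = 7 is 34, so PS = ½ · [(55 - 30.5) + (55 - 34)] · 7 = 159.25.
Change in producer surplus = 159.25 - 306.25 = -147.

-147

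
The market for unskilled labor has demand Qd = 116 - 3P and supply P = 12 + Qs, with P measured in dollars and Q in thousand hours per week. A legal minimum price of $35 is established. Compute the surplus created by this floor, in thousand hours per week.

Rearranging supply gives Qs = P - 12. In a free market, 116 - 3P = P - 12 gives the equilibrium P* = 32, Q* = 20.
Because the floor (35) lies above the market-clearing price, it is binding.
At P = 35: Qd = 116 - 3·35 = 11 and Qs = 35 - 12 = 23.
Surplus = Qs - Qd = 23 - 11 = 12.

12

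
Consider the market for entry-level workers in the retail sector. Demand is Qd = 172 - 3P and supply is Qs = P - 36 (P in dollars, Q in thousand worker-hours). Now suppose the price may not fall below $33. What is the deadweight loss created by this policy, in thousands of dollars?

0

In a free market, 172 - 3P = P - 36 gives the equilibrium P* = 52, Q* = 16.
The floor of 33 is below the equilibrium price 52, so it is not binding; the market clears at P* = 52, Q* = 16.
Since the control does not bind, no trades are prevented and deadweight loss is zero.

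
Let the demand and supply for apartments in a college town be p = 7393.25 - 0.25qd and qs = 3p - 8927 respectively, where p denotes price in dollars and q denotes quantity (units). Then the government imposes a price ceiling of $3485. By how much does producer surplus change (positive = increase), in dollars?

Rearranging demand gives qd = 29573 - 4p. Equilibrium: 29573 - 4p = 3p - 8927, so 38500 = 7p and p* = 5500, q* = 7573.
The ceiling of 3485 is below the equilibrium price 5500, so it binds.
At p = 3485: qd = 29573 - 4·3485 = 15633 and qs = 3·3485 - 8927 = 1528.
Producer surplus without the control is ½ · (5500 - 8927/3) · 7573 = 57350329/6.
With the ceiling, producers sell 1528 units at 3485, so PS = ½ · (3485 - 8927/3) · 1528 = 1167392/3.
Change in producer surplus = 1167392/3 - 57350329/6 = -9169257.5.

-9169257.5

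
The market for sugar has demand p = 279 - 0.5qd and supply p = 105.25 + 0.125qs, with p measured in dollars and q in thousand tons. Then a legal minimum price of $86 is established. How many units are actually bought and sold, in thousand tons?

278

Rearranging demand gives qd = 558 - 2p; rearranging supply gives qs = 8p - 842. Equilibrium: 558 - 2p = 8p - 842, so 1400 = 10p and p* = 140, q* = 278.
Since 86 is below p* = 140, the floor does not bind and the free-market outcome prevails.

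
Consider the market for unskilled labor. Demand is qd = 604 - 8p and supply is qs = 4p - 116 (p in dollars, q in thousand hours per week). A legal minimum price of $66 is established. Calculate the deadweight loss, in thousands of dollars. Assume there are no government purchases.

Without the control the market clears where 604 - 8p = 4p - 116, i.e. p* = 60 and q* = 124.
Because the floor (66) lies above the market-clearing price, it is binding.
At p = 66: qd = 604 - 8·66 = 76 and qs = 4·66 - 116 = 148.
Quantity traded falls to 76. At q = 76 the demand price is (604 - 76)/8 = 66 and the supply price is (116 + 76)/4 = 48.
Deadweight loss = ½ · (66 - 48) · (124 - 76) = ½ · 18 · 48 = 432.

432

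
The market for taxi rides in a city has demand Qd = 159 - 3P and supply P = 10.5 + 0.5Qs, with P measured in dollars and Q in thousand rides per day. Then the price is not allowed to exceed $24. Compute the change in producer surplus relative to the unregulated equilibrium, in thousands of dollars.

Rearranging supply gives Qs = 2P - 21. In a free market, 159 - 3P = 2P - 21 gives the equilibrium P* = 36, Q* = 51.
The ceiling of 24 is below the equilibrium price 36, so it binds.
At P = 24: Qd = 159 - 3·24 = 87 and Qs = 2·24 - 21 = 27.
Producer surplus without the control is ½ · (36 - 10.5) · 51 = 650.25.
With the ceiling, producers sell 27 units at 24, so PS = ½ · (24 - 10.5) · 27 = 182.25.
Change in producer surplus = 182.25 - 650.25 = -468.

-468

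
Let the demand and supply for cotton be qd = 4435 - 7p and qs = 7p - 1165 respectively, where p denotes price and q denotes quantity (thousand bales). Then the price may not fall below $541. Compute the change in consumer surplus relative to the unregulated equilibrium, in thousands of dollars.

Without the control the market clears where 4435 - 7p = 7p - 1165, i.e. p* = 400 and q* = 1635.
Because the floor (541) lies above the market-clearing price, it is binding.
At p = 541: qd = 4435 - 7·541 = 648 and qs = 7·541 - 1165 = 2622.
Consumer surplus without the control is ½ · (4435/7 - 400) · 1635 = 2673225/14.
With the floor, consumers buy 648 units at 541, so CS = ½ · (4435/7 - 541) · 648 = 209952/7.
Change in consumer surplus = 209952/7 - 2673225/14 = -160951.5.

-160951.5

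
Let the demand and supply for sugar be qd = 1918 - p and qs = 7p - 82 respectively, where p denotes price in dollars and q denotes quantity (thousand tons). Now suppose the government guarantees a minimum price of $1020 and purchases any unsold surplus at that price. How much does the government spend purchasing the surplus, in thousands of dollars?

6283200

Without the control the market clears where 1918 - p = 7p - 82, i.e. p* = 250 and q* = 1668.
Since 1020 > 250, the floor is binding.
At p = 1020: qd = 1918 - 1020 = 898 and qs = 7·1020 - 82 = 7058.
Surplus = qs - qd = 6160.
Government expenditure = surplus × support price = 6160 × 1020 = 6283200.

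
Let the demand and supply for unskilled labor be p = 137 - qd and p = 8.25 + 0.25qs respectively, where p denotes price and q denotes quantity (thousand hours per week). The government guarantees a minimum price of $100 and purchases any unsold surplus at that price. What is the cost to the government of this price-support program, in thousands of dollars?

33000

Rearranging demand gives qd = 137 - p; rearranging supply gives qs = 4p - 33. Equilibrium: 137 - p = 4p - 33, so 170 = 5p and p* = 34, q* = 103.
Since 100 > 34, the floor is binding.
At p = 100: qd = 137 - 100 = 37 and qs = 4·100 - 33 = 367.
Surplus = qs - qd = 330.
Government expenditure = surplus × support price = 330 × 100 = 33000.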